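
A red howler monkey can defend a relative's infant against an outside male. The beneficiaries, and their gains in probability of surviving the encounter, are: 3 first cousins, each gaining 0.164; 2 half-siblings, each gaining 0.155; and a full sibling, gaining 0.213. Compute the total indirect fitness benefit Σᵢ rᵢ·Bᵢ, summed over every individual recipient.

r to a first cousin = 1/8 (first cousins share one grandparent pair — two paths of length 4: r = 2·(1/2)^4 = 1/8).
r to a half-sibling = 0.25 (half-sibs share one parent — one path of length 2: r = (1/2)^2 = 1/4).
r to a full sibling = 1/2 (full sibs share both parents — two paths of length 2: r = 2·(1/2)^2 = 1/2).
Summing one r·B term per recipient: 3·0.125·0.164 + 2·0.25·0.155 + 1·0.5·0.213 = 0.2455.

0.2455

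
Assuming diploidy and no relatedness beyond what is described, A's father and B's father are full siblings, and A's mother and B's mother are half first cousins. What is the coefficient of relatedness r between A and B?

Wright's path rule: contributions from independent ancestry routes add.
A and B are related in two ways: first cousins through their fathers (r = 1/8) and half second cousins through their mothers (r = 1/64).
r = 1/8 + 1/64 = 9/64 = 0.140625.

0.140625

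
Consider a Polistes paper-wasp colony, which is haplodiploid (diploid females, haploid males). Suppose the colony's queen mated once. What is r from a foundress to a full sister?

0.75

Haplodiploid full sisters inherit their father's entire haploid genome identically (contributing 1/2) and on average half of their mother's contribution (1/2 · 1/2 = 1/4); r = 1/2 + 1/4 = 3/4.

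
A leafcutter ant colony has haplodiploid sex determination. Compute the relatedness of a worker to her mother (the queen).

0.5

One meiotic link between diploid queen and diploid daughter: r = 1/2.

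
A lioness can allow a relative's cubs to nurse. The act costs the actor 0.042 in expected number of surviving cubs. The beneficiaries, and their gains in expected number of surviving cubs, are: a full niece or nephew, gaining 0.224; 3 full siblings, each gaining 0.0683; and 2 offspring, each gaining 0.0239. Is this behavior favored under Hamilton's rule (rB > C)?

Yes

Hamilton's rule: the trait is favored when the sum of r·B over every recipient exceeds the actor's cost C.
r to a full niece or nephew = 1/4 (full aunt/uncle↔niece/nephew: two paths of length 3 through the shared grandparent pair: r = 2·(1/2)^3 = 1/4).
r to a full sibling = 1/2 (full sibs share both parents — two paths of length 2: r = 2·(1/2)^2 = 1/2).
r to an offspring = 1/2 (one parent–offspring link: r = (1/2)^1 = 1/2).
Summing one r·B term per recipient: 1·0.25·0.224 + 3·0.5·0.0683 + 2·0.5·0.0239 = 0.18235.
0.18235 > 0.042: the indirect benefit exceeds the cost.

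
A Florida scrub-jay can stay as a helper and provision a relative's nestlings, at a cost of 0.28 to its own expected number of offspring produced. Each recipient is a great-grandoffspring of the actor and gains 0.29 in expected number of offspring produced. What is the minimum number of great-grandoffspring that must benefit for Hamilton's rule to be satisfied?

8

r to a great-grandoffspring = 0.125 (three parent–offspring links: r = (1/2)^3 = 1/8).
Hamilton's rule: n·r·B > C  ⇒  n > C/(r·B) = 0.28/(0.125·0.29) = 7.724.
The smallest integer exceeding 7.724 is 8.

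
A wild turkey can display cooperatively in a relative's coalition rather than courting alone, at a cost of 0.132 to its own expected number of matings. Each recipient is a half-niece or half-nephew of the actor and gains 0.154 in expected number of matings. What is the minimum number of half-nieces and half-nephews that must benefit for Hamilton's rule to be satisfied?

r to a half-niece or half-nephew = 1/8 (half-aunt/uncle↔niece/nephew: one path of length 3: r = (1/2)^3 = 1/8).
Hamilton's rule: n·r·B > C  ⇒  n > C/(r·B) = 0.132/(0.125·0.154) = 6.857.
The smallest integer exceeding 6.857 is 7.

7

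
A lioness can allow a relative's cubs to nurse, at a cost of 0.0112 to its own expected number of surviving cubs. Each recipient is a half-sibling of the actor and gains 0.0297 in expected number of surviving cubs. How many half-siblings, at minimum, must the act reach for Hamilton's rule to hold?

r to a half-sibling = 0.25 (half-sibs share one parent — one path of length 2: r = (1/2)^2 = 1/4).
Hamilton's rule: n·r·B > C  ⇒  n > C/(r·B) = 0.0112/(0.25·0.0297) = 1.508.
The smallest integer exceeding 1.508 is 2.

2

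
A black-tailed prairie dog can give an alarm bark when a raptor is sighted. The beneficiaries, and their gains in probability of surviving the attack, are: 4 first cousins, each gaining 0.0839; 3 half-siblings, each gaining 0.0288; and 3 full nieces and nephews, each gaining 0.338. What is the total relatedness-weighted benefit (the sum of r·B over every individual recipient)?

0.31705

r to a first cousin = 1/8 (first cousins share one grandparent pair — two paths of length 4: r = 2·(1/2)^4 = 1/8).
r to a half-sibling = 0.25 (half-sibs share one parent — one path of length 2: r = (1/2)^2 = 1/4).
r to a full niece or nephew = 1/4 (full aunt/uncle↔niece/nephew: two paths of length 3 through the shared grandparent pair: r = 2·(1/2)^3 = 1/4).
Summing one r·B term per recipient: 4·0.125·0.0839 + 3·0.25·0.0288 + 3·0.25·0.338 = 0.31705.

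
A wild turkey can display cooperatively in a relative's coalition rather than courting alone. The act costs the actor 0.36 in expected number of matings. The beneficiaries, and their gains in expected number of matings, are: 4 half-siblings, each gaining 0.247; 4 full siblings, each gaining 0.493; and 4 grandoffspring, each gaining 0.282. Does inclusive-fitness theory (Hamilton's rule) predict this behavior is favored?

Hamilton's rule: the trait is favored when the sum of r·B over every recipient exceeds the actor's cost C.
r to a half-sibling = 1/4 (half-sibs share one parent — one path of length 2: r = (1/2)^2 = 1/4).
r to a full sibling = 1/2 (full sibs share both parents — two paths of length 2: r = 2·(1/2)^2 = 1/2).
r to a grandoffspring = 1/4 (two parent–offspring links: r = (1/2)^2 = 1/4).
Summing one r·B term per recipient: 4·0.25·0.247 + 4·0.5·0.493 + 4·0.25·0.282 = 1.515.
1.515 > 0.36: the indirect benefit exceeds the cost.

Yes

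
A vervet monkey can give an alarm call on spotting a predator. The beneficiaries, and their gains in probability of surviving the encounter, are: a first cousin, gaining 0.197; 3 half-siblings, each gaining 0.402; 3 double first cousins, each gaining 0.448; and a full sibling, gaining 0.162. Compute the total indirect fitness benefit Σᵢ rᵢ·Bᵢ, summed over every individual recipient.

r to a first cousin = 1/8 (first cousins share one grandparent pair — two paths of length 4: r = 2·(1/2)^4 = 1/8).
r to a half-sibling = 1/4 (half-sibs share one parent — one path of length 2: r = (1/2)^2 = 1/4).
r to a double first cousin = 1/4 (double first cousins share both grandparent pairs — four paths of length 4: r = 4·(1/2)^4 = 1/4).
r to a full sibling = 1/2 (full sibs share both parents — two paths of length 2: r = 2·(1/2)^2 = 1/2).
Summing one r·B term per recipient: 1·0.125·0.197 + 3·0.25·0.402 + 3·0.25·0.448 + 1·0.5·0.162 = 0.743125.

0.743125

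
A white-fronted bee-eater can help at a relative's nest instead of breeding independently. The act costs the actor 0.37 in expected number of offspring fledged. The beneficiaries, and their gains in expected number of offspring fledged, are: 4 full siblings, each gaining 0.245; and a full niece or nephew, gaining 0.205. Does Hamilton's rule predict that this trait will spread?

Yes

Hamilton's rule: the trait is favored when the sum of r·B over every recipient exceeds the actor's cost C.
r to a full sibling = 1/2 (full sibs share both parents — two paths of length 2: r = 2·(1/2)^2 = 1/2).
r to a full niece or nephew = 0.25 (full aunt/uncle↔niece/nephew: two paths of length 3 through the shared grandparent pair: r = 2·(1/2)^3 = 1/4).
Summing one r·B term per recipient: 4·0.5·0.245 + 1·0.25·0.205 = 0.54125.
0.54125 > 0.37: the indirect benefit exceeds the cost.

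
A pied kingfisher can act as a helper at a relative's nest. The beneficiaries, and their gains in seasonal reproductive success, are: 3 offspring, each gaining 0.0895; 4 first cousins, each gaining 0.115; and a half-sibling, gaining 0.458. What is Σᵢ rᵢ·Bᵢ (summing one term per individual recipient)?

r to an offspring = 0.5 (one parent–offspring link: r = (1/2)^1 = 1/2).
r to a first cousin = 1/8 (first cousins share one grandparent pair — two paths of length 4: r = 2·(1/2)^4 = 1/8).
r to a half-sibling = 1/4 (half-sibs share one parent — one path of length 2: r = (1/2)^2 = 1/4).
Summing one r·B term per recipient: 3·0.5·0.0895 + 4·0.125·0.115 + 1·0.25·0.458 = 0.30625.

0.30625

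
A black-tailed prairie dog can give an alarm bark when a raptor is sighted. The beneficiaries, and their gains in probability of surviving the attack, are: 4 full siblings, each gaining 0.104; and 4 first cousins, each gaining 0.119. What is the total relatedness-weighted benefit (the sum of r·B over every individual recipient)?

0.2675

r to a full sibling = 1/2 (full sibs share both parents — two paths of length 2: r = 2·(1/2)^2 = 1/2).
r to a first cousin = 1/8 (first cousins share one grandparent pair — two paths of length 4: r = 2·(1/2)^4 = 1/8).
Summing one r·B term per recipient: 4·0.5·0.104 + 4·0.125·0.119 = 0.2675.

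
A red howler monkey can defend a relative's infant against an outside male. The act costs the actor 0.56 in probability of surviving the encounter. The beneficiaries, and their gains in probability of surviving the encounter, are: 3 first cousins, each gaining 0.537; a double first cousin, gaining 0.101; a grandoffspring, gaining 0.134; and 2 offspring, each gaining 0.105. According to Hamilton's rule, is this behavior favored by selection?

Hamilton's rule: the trait is favored when the sum of r·B over every recipient exceeds the actor's cost C.
r to a first cousin = 1/8 (first cousins share one grandparent pair — two paths of length 4: r = 2·(1/2)^4 = 1/8).
r to a double first cousin = 0.25 (double first cousins share both grandparent pairs — four paths of length 4: r = 4·(1/2)^4 = 1/4).
r to a grandoffspring = 0.25 (two parent–offspring links: r = (1/2)^2 = 1/4).
r to an offspring = 0.5 (one parent–offspring link: r = (1/2)^1 = 1/2).
Summing one r·B term per recipient: 3·0.125·0.537 + 1·0.25·0.101 + 1·0.25·0.134 + 2·0.5·0.105 = 0.365125.
0.365125 < 0.56: the indirect benefit is less than the cost.

No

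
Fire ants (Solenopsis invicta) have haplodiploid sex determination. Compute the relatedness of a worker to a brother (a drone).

Her haploid brother carries none of their father's genes and a random half of their mother's genome; that half matches the maternal half of her own genome with probability 1/2: r = 1/2 · 1/2 = 1/4.

0.25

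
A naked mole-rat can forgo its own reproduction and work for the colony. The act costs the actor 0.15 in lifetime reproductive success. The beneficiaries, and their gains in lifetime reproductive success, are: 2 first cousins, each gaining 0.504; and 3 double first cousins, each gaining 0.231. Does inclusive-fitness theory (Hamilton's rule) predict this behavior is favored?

Yes

Hamilton's rule: the trait is favored when the sum of r·B over every recipient exceeds the actor's cost C.
r to a first cousin = 1/8 (first cousins share one grandparent pair — two paths of length 4: r = 2·(1/2)^4 = 1/8).
r to a double first cousin = 0.25 (double first cousins share both grandparent pairs — four paths of length 4: r = 4·(1/2)^4 = 1/4).
Summing one r·B term per recipient: 2·0.125·0.504 + 3·0.25·0.231 = 0.29925.
0.29925 > 0.15: the indirect benefit exceeds the cost.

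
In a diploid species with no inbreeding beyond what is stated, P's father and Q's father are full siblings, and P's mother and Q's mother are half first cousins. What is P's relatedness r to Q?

Relatedness sums over independent paths through distinct common ancestors.
P and Q are related in two ways: first cousins through their fathers (r = 1/8) and half second cousins through their mothers (r = 1/64).
r = 1/8 + 1/64 = 0.140625.

0.140625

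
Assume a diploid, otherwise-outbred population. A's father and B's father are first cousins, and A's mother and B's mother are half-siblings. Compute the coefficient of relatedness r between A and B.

0.09375

Independent pedigree routes through distinct common ancestors add.
A and B are related in two ways: second cousins through their fathers (r = 1/32) and half first cousins through their mothers (r = 1/16).
r = 1/32 + 1/16 = 0.09375.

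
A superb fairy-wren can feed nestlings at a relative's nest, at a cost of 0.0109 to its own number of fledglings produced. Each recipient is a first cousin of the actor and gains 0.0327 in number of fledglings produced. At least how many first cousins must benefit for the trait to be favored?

r to a first cousin = 1/8 (first cousins share one grandparent pair — two paths of length 4: r = 2·(1/2)^4 = 1/8).
Hamilton's rule: n·r·B > C  ⇒  n > C/(r·B) = 0.0109/(0.125·0.0327) = 2.667.
The smallest integer exceeding 2.667 is 3.

3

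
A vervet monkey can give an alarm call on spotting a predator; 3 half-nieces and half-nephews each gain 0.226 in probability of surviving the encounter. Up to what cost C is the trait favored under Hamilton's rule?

r to a half-niece or half-nephew = 1/8 (half-aunt/uncle↔niece/nephew: one path of length 3: r = (1/2)^3 = 1/8).
Hamilton's rule: n·r·B > C, so the trait is favored while C < n·r·B = 3·0.125·0.226 = 0.08475.

0.08475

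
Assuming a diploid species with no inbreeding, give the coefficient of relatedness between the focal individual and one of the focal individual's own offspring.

Each parent–offspring link contributes a factor of 1/2, and independent paths through distinct common ancestors add.
One parent–offspring link: r = (1/2)^1 = 1/2.

0.5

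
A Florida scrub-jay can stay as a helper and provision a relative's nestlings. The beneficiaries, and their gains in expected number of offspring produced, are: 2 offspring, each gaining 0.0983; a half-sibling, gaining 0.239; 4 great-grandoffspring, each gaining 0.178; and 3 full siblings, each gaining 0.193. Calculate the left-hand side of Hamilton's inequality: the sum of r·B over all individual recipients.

0.53655

r to an offspring = 1/2 (one parent–offspring link: r = (1/2)^1 = 1/2).
r to a half-sibling = 1/4 (half-sibs share one parent — one path of length 2: r = (1/2)^2 = 1/4).
r to a great-grandoffspring = 1/8 (three parent–offspring links: r = (1/2)^3 = 1/8).
r to a full sibling = 1/2 (full sibs share both parents — two paths of length 2: r = 2·(1/2)^2 = 1/2).
Summing one r·B term per recipient: 2·0.5·0.0983 + 1·0.25·0.239 + 4·0.125·0.178 + 3·0.5·0.193 = 0.53655.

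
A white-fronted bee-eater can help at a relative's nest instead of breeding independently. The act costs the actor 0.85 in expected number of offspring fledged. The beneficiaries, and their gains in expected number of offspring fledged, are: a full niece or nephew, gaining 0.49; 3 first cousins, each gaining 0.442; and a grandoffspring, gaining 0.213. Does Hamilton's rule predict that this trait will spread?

No

Hamilton's rule: the trait is favored when the sum of r·B over every recipient exceeds the actor's cost C.
r to a full niece or nephew = 0.25 (full aunt/uncle↔niece/nephew: two paths of length 3 through the shared grandparent pair: r = 2·(1/2)^3 = 1/4).
r to a first cousin = 0.125 (first cousins share one grandparent pair — two paths of length 4: r = 2·(1/2)^4 = 1/8).
r to a grandoffspring = 0.25 (two parent–offspring links: r = (1/2)^2 = 1/4).
Summing one r·B term per recipient: 1·0.25·0.49 + 3·0.125·0.442 + 1·0.25·0.213 = 0.3415.
0.3415 < 0.85: the indirect benefit is less than the cost.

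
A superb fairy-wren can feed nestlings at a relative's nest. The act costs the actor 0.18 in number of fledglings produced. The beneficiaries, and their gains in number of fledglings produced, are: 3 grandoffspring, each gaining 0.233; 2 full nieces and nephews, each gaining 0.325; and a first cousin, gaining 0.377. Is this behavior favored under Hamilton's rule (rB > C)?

Hamilton's rule: the trait is favored when the sum of r·B over every recipient exceeds the actor's cost C.
r to a grandoffspring = 1/4 (two parent–offspring links: r = (1/2)^2 = 1/4).
r to a full niece or nephew = 1/4 (full aunt/uncle↔niece/nephew: two paths of length 3 through the shared grandparent pair: r = 2·(1/2)^3 = 1/4).
r to a first cousin = 0.125 (first cousins share one grandparent pair — two paths of length 4: r = 2·(1/2)^4 = 1/8).
Summing one r·B term per recipient: 3·0.25·0.233 + 2·0.25·0.325 + 1·0.125·0.377 = 0.384375.
0.384375 > 0.18: the indirect benefit exceeds the cost.

Yes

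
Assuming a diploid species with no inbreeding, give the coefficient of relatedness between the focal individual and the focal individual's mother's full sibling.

0.25

Each parent–offspring link contributes a factor of 1/2, and independent paths through distinct common ancestors add.
Full aunt/uncle↔niece/nephew: two paths of length 3 through the shared grandparent pair: r = 2·(1/2)^3 = 1/4.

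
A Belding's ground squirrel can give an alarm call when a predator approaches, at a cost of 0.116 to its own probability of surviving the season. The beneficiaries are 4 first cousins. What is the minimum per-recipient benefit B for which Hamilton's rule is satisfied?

r to a first cousin = 0.125 (first cousins share one grandparent pair — two paths of length 4: r = 2·(1/2)^4 = 1/8).
Hamilton's rule with n recipients of equal r: n·r·B > C, so B > C/(n·r) = 0.116/(4·0.125) = 0.232.

0.232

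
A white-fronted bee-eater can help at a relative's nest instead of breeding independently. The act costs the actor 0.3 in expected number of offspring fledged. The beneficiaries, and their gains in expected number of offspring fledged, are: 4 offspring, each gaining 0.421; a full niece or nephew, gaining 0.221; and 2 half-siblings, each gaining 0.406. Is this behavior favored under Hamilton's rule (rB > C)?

Yes

Hamilton's rule: the trait is favored when the sum of r·B over every recipient exceeds the actor's cost C.
r to an offspring = 0.5 (one parent–offspring link: r = (1/2)^1 = 1/2).
r to a full niece or nephew = 1/4 (full aunt/uncle↔niece/nephew: two paths of length 3 through the shared grandparent pair: r = 2·(1/2)^3 = 1/4).
r to a half-sibling = 1/4 (half-sibs share one parent — one path of length 2: r = (1/2)^2 = 1/4).
Summing one r·B term per recipient: 4·0.5·0.421 + 1·0.25·0.221 + 2·0.25·0.406 = 1.10025.
1.10025 > 0.3: the indirect benefit exceeds the cost.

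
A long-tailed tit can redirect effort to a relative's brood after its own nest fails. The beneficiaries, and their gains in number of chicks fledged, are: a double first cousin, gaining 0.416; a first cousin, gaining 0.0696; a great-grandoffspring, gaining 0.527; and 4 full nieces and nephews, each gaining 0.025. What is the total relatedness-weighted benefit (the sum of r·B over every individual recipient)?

0.203575

r to a double first cousin = 1/4 (double first cousins share both grandparent pairs — four paths of length 4: r = 4·(1/2)^4 = 1/4).
r to a first cousin = 1/8 (first cousins share one grandparent pair — two paths of length 4: r = 2·(1/2)^4 = 1/8).
r to a great-grandoffspring = 1/8 (three parent–offspring links: r = (1/2)^3 = 1/8).
r to a full niece or nephew = 1/4 (full aunt/uncle↔niece/nephew: two paths of length 3 through the shared grandparent pair: r = 2·(1/2)^3 = 1/4).
Summing one r·B term per recipient: 1·0.25·0.416 + 1·0.125·0.0696 + 1·0.125·0.527 + 4·0.25·0.025 = 0.203575.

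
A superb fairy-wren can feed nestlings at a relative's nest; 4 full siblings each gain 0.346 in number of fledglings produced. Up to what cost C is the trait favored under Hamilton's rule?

0.692

r to a full sibling = 1/2 (full sibs share both parents — two paths of length 2: r = 2·(1/2)^2 = 1/2).
Hamilton's rule: n·r·B > C, so the trait is favored while C < n·r·B = 4·0.5·0.346 = 0.692.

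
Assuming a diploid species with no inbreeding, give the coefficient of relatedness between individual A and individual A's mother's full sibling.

Each parent–offspring link contributes a factor of 1/2, and independent paths through distinct common ancestors add.
Full aunt/uncle↔niece/nephew: two paths of length 3 through the shared grandparent pair: r = 2·(1/2)^3 = 1/4.

0.25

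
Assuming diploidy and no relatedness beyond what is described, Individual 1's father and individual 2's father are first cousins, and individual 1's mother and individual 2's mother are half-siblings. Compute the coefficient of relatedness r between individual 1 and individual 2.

Relatedness sums over independent paths through distinct common ancestors.
Individual 1 and individual 2 are related in two ways: second cousins through their fathers (r = 1/32) and half first cousins through their mothers (r = 1/16).
r = 1/32 + 1/16 = 0.09375.

0.09375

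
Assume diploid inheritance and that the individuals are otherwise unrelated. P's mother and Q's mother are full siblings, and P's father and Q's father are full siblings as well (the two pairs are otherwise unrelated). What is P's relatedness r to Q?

0.25

Independent pedigree routes through distinct common ancestors add.
P and Q are related in two ways: first cousins through their mothers (r = 1/8) and first cousins through their fathers (r = 1/8) — i.e. double first cousins.
r = 1/8 + 1/8 = 1/4 = 0.25.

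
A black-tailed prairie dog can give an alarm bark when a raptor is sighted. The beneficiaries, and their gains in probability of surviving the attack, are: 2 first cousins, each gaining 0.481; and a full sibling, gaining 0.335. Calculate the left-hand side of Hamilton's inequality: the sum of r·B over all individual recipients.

0.28775

r to a first cousin = 0.125 (first cousins share one grandparent pair — two paths of length 4: r = 2·(1/2)^4 = 1/8).
r to a full sibling = 0.5 (full sibs share both parents — two paths of length 2: r = 2·(1/2)^2 = 1/2).
Summing one r·B term per recipient: 2·0.125·0.481 + 1·0.5·0.335 = 0.28775.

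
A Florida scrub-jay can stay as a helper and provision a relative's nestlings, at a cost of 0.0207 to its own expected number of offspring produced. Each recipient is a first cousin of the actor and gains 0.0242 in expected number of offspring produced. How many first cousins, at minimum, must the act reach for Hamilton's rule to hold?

7

r to a first cousin = 1/8 (first cousins share one grandparent pair — two paths of length 4: r = 2·(1/2)^4 = 1/8).
Hamilton's rule: n·r·B > C  ⇒  n > C/(r·B) = 0.0207/(0.125·0.0242) = 6.843.
The smallest integer exceeding 6.843 is 7.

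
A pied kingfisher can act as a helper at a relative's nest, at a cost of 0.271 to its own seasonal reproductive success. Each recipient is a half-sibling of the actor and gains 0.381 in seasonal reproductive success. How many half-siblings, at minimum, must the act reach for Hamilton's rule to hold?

r to a half-sibling = 0.25 (half-sibs share one parent — one path of length 2: r = (1/2)^2 = 1/4).
Hamilton's rule: n·r·B > C  ⇒  n > C/(r·B) = 0.271/(0.25·0.381) = 2.845.
The smallest integer exceeding 2.845 is 3.

3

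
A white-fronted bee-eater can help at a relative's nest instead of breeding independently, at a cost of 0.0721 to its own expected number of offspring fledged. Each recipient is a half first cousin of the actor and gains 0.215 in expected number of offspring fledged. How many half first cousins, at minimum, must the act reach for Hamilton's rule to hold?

r to a half first cousin = 0.0625 (half first cousins share one grandparent — one path of length 4: r = (1/2)^4 = 1/16).
Hamilton's rule: n·r·B > C  ⇒  n > C/(r·B) = 0.0721/(0.0625·0.215) = 5.366.
The smallest integer exceeding 5.366 is 6.

6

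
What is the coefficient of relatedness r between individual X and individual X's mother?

0.5

Each parent–offspring link contributes a factor of 1/2, and independent paths through distinct common ancestors add.
One parent–offspring link: r = (1/2)^1 = 1/2.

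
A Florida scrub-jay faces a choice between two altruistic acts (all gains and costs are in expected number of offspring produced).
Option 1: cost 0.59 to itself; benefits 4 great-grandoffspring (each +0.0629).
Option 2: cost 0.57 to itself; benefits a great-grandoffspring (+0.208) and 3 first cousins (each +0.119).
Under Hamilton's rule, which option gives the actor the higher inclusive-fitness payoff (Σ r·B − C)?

Option 1: r to a great-grandoffspring = 0.125.
Option 1: Σ r·B − C = (4·0.125·0.0629) − 0.59 = -0.55855.
Option 2: r to a great-grandoffspring = 0.125.
Option 2: r to a first cousin = 0.125.
Option 2: Σ r·B − C = (1·0.125·0.208 + 3·0.125·0.119) − 0.57 = -0.499375.
Option 2 has the higher net inclusive-fitness payoff.

Option 2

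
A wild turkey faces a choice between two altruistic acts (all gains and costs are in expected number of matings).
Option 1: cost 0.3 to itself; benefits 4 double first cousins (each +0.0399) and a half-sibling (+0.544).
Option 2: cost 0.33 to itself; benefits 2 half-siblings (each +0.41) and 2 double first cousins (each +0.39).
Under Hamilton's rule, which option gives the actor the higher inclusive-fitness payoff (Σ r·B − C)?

Option 2

Option 1: r to a double first cousin = 0.25.
Option 1: r to a half-sibling = 0.25.
Option 1: Σ r·B − C = (4·0.25·0.0399 + 1·0.25·0.544) − 0.3 = -0.1241.
Option 2: r to a half-sibling = 0.25.
Option 2: r to a double first cousin = 0.25.
Option 2: Σ r·B − C = (2·0.25·0.41 + 2·0.25·0.39) − 0.33 = 0.07.
Option 2 has the higher net inclusive-fitness payoff.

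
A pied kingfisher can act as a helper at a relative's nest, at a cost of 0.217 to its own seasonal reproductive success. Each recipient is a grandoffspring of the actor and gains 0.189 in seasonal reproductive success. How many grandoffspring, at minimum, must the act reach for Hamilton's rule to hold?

5

r to a grandoffspring = 0.25 (two parent–offspring links: r = (1/2)^2 = 1/4).
Hamilton's rule: n·r·B > C  ⇒  n > C/(r·B) = 0.217/(0.25·0.189) = 4.593.
The smallest integer exceeding 4.593 is 5.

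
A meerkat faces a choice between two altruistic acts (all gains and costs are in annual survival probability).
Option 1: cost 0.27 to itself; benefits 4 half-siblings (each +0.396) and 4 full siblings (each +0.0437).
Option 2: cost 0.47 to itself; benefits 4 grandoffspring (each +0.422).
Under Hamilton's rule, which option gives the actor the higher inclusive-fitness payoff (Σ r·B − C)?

Option 1

Option 1: r to a half-sibling = 0.25.
Option 1: r to a full sibling = 0.5.
Option 1: Σ r·B − C = (4·0.25·0.396 + 4·0.5·0.0437) − 0.27 = 0.2134.
Option 2: r to a grandoffspring = 0.25.
Option 2: Σ r·B − C = (4·0.25·0.422) − 0.47 = -0.048.
Option 1 has the higher net inclusive-fitness payoff.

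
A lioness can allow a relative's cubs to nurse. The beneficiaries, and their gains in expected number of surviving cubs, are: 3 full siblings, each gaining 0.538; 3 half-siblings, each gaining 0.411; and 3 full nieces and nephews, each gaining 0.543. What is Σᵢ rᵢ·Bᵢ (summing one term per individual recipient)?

1.5225

r to a full sibling = 0.5 (full sibs share both parents — two paths of length 2: r = 2·(1/2)^2 = 1/2).
r to a half-sibling = 0.25 (half-sibs share one parent — one path of length 2: r = (1/2)^2 = 1/4).
r to a full niece or nephew = 1/4 (full aunt/uncle↔niece/nephew: two paths of length 3 through the shared grandparent pair: r = 2·(1/2)^3 = 1/4).
Summing one r·B term per recipient: 3·0.5·0.538 + 3·0.25·0.411 + 3·0.25·0.543 = 1.5225.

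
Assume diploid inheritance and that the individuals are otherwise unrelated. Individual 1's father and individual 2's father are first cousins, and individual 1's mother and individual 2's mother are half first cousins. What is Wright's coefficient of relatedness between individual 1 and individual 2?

0.046875

Independent pedigree routes through distinct common ancestors add.
Individual 1 and individual 2 are related in two ways: second cousins through their fathers (r = 1/32) and half second cousins through their mothers (r = 1/64).
r = 1/32 + 1/64 = 3/64 = 0.046875.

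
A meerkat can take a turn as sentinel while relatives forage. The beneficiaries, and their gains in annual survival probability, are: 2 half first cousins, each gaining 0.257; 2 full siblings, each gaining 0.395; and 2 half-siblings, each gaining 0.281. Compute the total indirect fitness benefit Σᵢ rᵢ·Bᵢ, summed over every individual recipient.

r to a half first cousin = 1/16 (half first cousins share one grandparent — one path of length 4: r = (1/2)^4 = 1/16).
r to a full sibling = 1/2 (full sibs share both parents — two paths of length 2: r = 2·(1/2)^2 = 1/2).
r to a half-sibling = 1/4 (half-sibs share one parent — one path of length 2: r = (1/2)^2 = 1/4).
Summing one r·B term per recipient: 2·0.0625·0.257 + 2·0.5·0.395 + 2·0.25·0.281 = 0.567625.

0.567625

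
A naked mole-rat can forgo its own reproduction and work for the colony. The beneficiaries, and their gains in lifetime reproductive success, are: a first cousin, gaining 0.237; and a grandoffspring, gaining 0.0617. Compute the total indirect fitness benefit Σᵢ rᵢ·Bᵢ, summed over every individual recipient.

r to a first cousin = 1/8 (first cousins share one grandparent pair — two paths of length 4: r = 2·(1/2)^4 = 1/8).
r to a grandoffspring = 0.25 (two parent–offspring links: r = (1/2)^2 = 1/4).
Summing one r·B term per recipient: 1·0.125·0.237 + 1·0.25·0.0617 = 0.04505.

0.04505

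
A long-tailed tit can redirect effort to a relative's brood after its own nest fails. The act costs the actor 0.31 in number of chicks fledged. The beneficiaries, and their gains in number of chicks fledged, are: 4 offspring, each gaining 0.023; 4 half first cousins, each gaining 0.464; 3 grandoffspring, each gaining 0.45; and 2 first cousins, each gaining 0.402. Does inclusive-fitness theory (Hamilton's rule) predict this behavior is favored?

Yes

Hamilton's rule: the trait is favored when the sum of r·B over every recipient exceeds the actor's cost C.
r to an offspring = 0.5 (one parent–offspring link: r = (1/2)^1 = 1/2).
r to a half first cousin = 0.0625 (half first cousins share one grandparent — one path of length 4: r = (1/2)^4 = 1/16).
r to a grandoffspring = 1/4 (two parent–offspring links: r = (1/2)^2 = 1/4).
r to a first cousin = 0.125 (first cousins share one grandparent pair — two paths of length 4: r = 2·(1/2)^4 = 1/8).
Summing one r·B term per recipient: 4·0.5·0.023 + 4·0.0625·0.464 + 3·0.25·0.45 + 2·0.125·0.402 = 0.6.
0.6 > 0.31: the indirect benefit exceeds the cost.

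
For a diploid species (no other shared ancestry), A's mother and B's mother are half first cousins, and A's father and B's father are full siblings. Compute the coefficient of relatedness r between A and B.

0.140625

Independent pedigree routes through distinct common ancestors add.
A and B are related in two ways: half second cousins through their mothers (r = 1/64) and first cousins through their fathers (r = 1/8).
r = 1/64 + 1/8 = 9/64 = 0.140625.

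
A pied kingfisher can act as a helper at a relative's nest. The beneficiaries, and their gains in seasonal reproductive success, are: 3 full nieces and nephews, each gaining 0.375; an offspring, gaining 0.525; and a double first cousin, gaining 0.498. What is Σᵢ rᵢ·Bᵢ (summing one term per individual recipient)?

r to a full niece or nephew = 1/4 (full aunt/uncle↔niece/nephew: two paths of length 3 through the shared grandparent pair: r = 2·(1/2)^3 = 1/4).
r to an offspring = 0.5 (one parent–offspring link: r = (1/2)^1 = 1/2).
r to a double first cousin = 1/4 (double first cousins share both grandparent pairs — four paths of length 4: r = 4·(1/2)^4 = 1/4).
Summing one r·B term per recipient: 3·0.25·0.375 + 1·0.5·0.525 + 1·0.25·0.498 = 0.66825.

0.66825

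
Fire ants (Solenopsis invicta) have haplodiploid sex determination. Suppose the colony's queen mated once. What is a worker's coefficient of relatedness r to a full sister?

0.75

Haplodiploid full sisters inherit their father's entire haploid genome identically (contributing 1/2) and on average half of their mother's contribution (1/2 · 1/2 = 1/4); r = 1/2 + 1/4 = 3/4.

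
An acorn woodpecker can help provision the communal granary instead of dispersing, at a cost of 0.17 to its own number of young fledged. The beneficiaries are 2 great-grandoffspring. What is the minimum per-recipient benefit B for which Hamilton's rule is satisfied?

r to a great-grandoffspring = 0.125 (three parent–offspring links: r = (1/2)^3 = 1/8).
Hamilton's rule with n recipients of equal r: n·r·B > C, so B > C/(n·r) = 0.17/(2·0.125) = 0.68.

0.68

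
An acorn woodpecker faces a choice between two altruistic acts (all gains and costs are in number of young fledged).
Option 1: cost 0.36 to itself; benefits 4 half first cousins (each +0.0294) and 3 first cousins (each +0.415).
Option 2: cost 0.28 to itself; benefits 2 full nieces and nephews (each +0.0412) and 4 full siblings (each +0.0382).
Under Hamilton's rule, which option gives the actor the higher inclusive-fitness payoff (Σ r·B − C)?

Option 1: r to a half first cousin = 0.0625.
Option 1: r to a first cousin = 0.125.
Option 1: Σ r·B − C = (4·0.0625·0.0294 + 3·0.125·0.415) − 0.36 = -0.197025.
Option 2: r to a full niece or nephew = 0.25.
Option 2: r to a full sibling = 0.5.
Option 2: Σ r·B − C = (2·0.25·0.0412 + 4·0.5·0.0382) − 0.28 = -0.183.
Option 2 has the higher net inclusive-fitness payoff.

Option 2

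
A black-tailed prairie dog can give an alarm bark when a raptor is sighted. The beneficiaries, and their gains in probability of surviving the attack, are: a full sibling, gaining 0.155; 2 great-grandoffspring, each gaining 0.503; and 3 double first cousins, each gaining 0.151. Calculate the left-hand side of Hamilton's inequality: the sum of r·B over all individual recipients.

0.3165

r to a full sibling = 0.5 (full sibs share both parents — two paths of length 2: r = 2·(1/2)^2 = 1/2).
r to a great-grandoffspring = 1/8 (three parent–offspring links: r = (1/2)^3 = 1/8).
r to a double first cousin = 0.25 (double first cousins share both grandparent pairs — four paths of length 4: r = 4·(1/2)^4 = 1/4).
Summing one r·B term per recipient: 1·0.5·0.155 + 2·0.125·0.503 + 3·0.25·0.151 = 0.3165.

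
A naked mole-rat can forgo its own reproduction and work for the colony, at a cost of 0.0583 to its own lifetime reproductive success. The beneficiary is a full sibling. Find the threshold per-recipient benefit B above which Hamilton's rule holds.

r to a full sibling = 0.5 (full sibs share both parents — two paths of length 2: r = 2·(1/2)^2 = 1/2).
Hamilton's rule with n recipients of equal r: n·r·B > C, so B > C/(n·r) = 0.0583/(1·0.5) = 0.1166.

0.1166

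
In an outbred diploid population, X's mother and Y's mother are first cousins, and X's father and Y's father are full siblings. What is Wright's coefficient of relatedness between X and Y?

0.15625

With two independent routes of shared ancestry, r is the sum of the two contributions.
X and Y are related in two ways: second cousins through their mothers (r = 1/32) and first cousins through their fathers (r = 1/8).
r = 1/32 + 1/8 = 5/32 = 0.15625.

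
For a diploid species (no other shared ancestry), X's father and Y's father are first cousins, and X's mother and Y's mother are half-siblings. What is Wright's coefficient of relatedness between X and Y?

With two independent routes of shared ancestry, r is the sum of the two contributions.
X and Y are related in two ways: second cousins through their fathers (r = 1/32) and half first cousins through their mothers (r = 1/16).
r = 1/32 + 1/16 = 3/32 = 0.09375.

0.09375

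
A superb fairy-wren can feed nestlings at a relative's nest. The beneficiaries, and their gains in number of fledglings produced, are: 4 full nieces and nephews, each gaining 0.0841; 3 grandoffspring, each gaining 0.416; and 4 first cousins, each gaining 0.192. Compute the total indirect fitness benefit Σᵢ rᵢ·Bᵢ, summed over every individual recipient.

0.4921

r to a full niece or nephew = 1/4 (full aunt/uncle↔niece/nephew: two paths of length 3 through the shared grandparent pair: r = 2·(1/2)^3 = 1/4).
r to a grandoffspring = 1/4 (two parent–offspring links: r = (1/2)^2 = 1/4).
r to a first cousin = 0.125 (first cousins share one grandparent pair — two paths of length 4: r = 2·(1/2)^4 = 1/8).
Summing one r·B term per recipient: 4·0.25·0.0841 + 3·0.25·0.416 + 4·0.125·0.192 = 0.4921.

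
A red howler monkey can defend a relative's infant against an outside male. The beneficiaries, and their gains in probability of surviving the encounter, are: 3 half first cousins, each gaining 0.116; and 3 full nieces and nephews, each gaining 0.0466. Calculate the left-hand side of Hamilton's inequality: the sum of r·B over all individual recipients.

r to a half first cousin = 1/16 (half first cousins share one grandparent — one path of length 4: r = (1/2)^4 = 1/16).
r to a full niece or nephew = 1/4 (full aunt/uncle↔niece/nephew: two paths of length 3 through the shared grandparent pair: r = 2·(1/2)^3 = 1/4).
Summing one r·B term per recipient: 3·0.0625·0.116 + 3·0.25·0.0466 = 0.0567.

0.0567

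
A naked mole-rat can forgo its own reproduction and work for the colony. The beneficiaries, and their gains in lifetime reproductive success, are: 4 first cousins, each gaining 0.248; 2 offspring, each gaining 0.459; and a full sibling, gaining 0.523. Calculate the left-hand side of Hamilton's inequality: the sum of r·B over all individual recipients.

0.8445

r to a first cousin = 0.125 (first cousins share one grandparent pair — two paths of length 4: r = 2·(1/2)^4 = 1/8).
r to an offspring = 0.5 (one parent–offspring link: r = (1/2)^1 = 1/2).
r to a full sibling = 1/2 (full sibs share both parents — two paths of length 2: r = 2·(1/2)^2 = 1/2).
Summing one r·B term per recipient: 4·0.125·0.248 + 2·0.5·0.459 + 1·0.5·0.523 = 0.8445.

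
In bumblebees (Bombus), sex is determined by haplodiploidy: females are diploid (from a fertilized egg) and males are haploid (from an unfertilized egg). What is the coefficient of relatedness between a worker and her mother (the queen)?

0.5

One meiotic link between diploid queen and diploid daughter: r = 1/2.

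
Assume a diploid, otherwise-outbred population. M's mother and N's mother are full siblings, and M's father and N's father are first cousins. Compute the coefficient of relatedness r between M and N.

Independent pedigree routes through distinct common ancestors add.
M and N are related in two ways: first cousins through their mothers (r = 1/8) and second cousins through their fathers (r = 1/32).
r = 1/8 + 1/32 = 5/32 = 0.15625.

0.15625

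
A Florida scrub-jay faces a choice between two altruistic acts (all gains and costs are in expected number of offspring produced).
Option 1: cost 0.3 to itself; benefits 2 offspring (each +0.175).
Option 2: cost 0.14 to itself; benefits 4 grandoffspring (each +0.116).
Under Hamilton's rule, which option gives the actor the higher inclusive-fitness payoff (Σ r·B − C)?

Option 2

Option 1: r to an offspring = 0.5.
Option 1: Σ r·B − C = (2·0.5·0.175) − 0.3 = -0.125.
Option 2: r to a grandoffspring = 0.25.
Option 2: Σ r·B − C = (4·0.25·0.116) − 0.14 = -0.024.
Option 2 has the higher net inclusive-fitness payoff.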